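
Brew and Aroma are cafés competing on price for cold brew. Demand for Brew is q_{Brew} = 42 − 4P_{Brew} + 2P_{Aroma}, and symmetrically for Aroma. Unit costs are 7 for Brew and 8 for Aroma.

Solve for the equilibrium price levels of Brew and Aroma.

Brew's profit: π = (P_{Brew} − 7)(42 − 4P_{Brew} + 2P_{Aroma}).
∂π/∂P_{Brew} = 70 − 8P_{Brew} + 2P_{Aroma} = 0 ⇒ P_{Brew} = 8.75 + 0.25P_{Aroma}.
Similarly P_{Aroma} = 9.25 + 0.25P_{Brew}.
Plugging P_{Aroma} into Brew's best response: P_{Brew} = 8.75 + 0.25(9.25 + 0.25P_{Brew}) ⇒ 0.9375P_{Brew} = 11.0625, so P_{Brew} = 11.8.
Then P_{Aroma} = 9.25 + 0.25·11.8 = 12.2.

11.8, 12.2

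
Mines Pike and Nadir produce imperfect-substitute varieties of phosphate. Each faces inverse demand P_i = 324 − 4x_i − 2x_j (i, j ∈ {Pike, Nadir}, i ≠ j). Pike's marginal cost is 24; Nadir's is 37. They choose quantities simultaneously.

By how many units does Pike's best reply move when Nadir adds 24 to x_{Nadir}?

Mine Pike's profit: π = x_{Pike}(324 − 4x_{Pike} − 2x_{Nadir}) − 24x_{Pike}.
∂π/∂x_{Pike} = 300 − 8x_{Pike} − 2x_{Nadir} = 0 ⇒ x_{Pike} = 37.5 − 0.25x_{Nadir}.
The reaction-function slope is −0.25, so a 24-unit rise in x_{Nadir} moves x_{Pike} by −0.25 × 24 = −6. Pike's best response falls — the actions are strategic substitutes.

-6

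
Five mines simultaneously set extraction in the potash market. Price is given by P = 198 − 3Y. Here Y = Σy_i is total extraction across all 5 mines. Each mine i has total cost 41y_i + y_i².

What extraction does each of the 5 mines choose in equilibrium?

7.85

A representative mine's profit is π_i = y_i(198 − 3Y) − 41y_i − y_i², with Y = y_i + Σ_{j≠i} y_j.
First-order condition: 157 − 8y_i − 3Σ_{j≠i} y_j = 0.
In a symmetric equilibrium every mine chooses the same y, so Σ_{j≠i} y_j = 4y. The condition becomes 157 − 20y = 0, giving y = 157/20 = 7.85.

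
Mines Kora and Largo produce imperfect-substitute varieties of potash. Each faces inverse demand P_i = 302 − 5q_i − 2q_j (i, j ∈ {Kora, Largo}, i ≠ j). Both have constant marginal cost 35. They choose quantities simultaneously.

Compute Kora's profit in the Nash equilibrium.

2475.3125

Mine Kora's profit: π = q_{Kora}(302 − 5q_{Kora} − 2q_{Largo}) − 35q_{Kora}.
∂π/∂q_{Kora} = 267 − 10q_{Kora} − 2q_{Largo} = 0 ⇒ q_{Kora} = 26.7 − 0.2q_{Largo}.
By symmetry q_{Largo} = q_{Kora}; substituting into the reaction function, 1.2q_{Kora} = 26.7 and q_{Kora} = 22.25.
P_{Kora} = 302 − 5·22.25 − 2·22.25 = 146.25.
Profit = (146.25 − 35)·22.25 = 2475.3125.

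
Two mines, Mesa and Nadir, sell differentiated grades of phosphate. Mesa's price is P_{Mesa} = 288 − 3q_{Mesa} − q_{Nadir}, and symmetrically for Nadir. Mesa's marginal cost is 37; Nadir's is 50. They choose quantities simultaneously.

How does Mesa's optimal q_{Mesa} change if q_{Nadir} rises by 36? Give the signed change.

Mine Mesa's profit: π = q_{Mesa}(288 − 3q_{Mesa} − q_{Nadir}) − 37q_{Mesa}.
∂π/∂q_{Mesa} = 251 − 6q_{Mesa} − q_{Nadir} = 0 ⇒ q_{Mesa} = 251/6 − (1/6)q_{Nadir}.
The reaction-function slope is −1/6, so a 36-unit rise in q_{Nadir} moves q_{Mesa} by −1/6 × 36 = −6. Mesa's best response falls — the actions are strategic substitutes.

-6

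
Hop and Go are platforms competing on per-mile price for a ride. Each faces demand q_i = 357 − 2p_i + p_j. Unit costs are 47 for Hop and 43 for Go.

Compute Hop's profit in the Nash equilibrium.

Hop's profit: π = (p_{Hop} − 47)(357 − 2p_{Hop} + p_{Go}).
∂π/∂p_{Hop} = 451 − 4p_{Hop} + p_{Go} = 0 ⇒ p_{Hop} = 112.75 + 0.25p_{Go}.
Similarly p_{Go} = 110.75 + 0.25p_{Hop}.
Solving the two reaction functions simultaneously: (1 − (0.25)(0.25))p_{Hop} = 112.75 + 0.25·110.75, so 0.9375p_{Hop} = 140.4375 and p_{Hop} = 149.8.
Then p_{Go} = 110.75 + 0.25·149.8 = 148.2.
q_{Hop} = 357 − 2·149.8 + 148.2 = 205.6.
Profit = (149.8 − 47)·205.6 = 21135.68.

21135.68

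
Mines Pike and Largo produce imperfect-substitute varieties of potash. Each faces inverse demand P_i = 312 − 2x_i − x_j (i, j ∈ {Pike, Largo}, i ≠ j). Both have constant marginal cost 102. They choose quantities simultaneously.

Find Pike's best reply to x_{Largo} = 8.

50.5

Mine Pike's profit: π = x_{Pike}(312 − 2x_{Pike} − x_{Largo}) − 102x_{Pike}.
∂π/∂x_{Pike} = 210 − 4x_{Pike} − x_{Largo} = 0 ⇒ x_{Pike} = 52.5 − 0.25x_{Largo}.
At x_{Largo} = 8: x_{Pike} = 52.5 − 0.25·8 = 50.5.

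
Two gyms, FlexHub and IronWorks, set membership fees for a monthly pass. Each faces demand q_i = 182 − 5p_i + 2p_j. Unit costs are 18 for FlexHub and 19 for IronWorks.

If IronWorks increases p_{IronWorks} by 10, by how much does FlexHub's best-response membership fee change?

FlexHub's profit: π = (p_{FlexHub} − 18)(182 − 5p_{FlexHub} + 2p_{IronWorks}).
∂π/∂p_{FlexHub} = 272 − 10p_{FlexHub} + 2p_{IronWorks} = 0 ⇒ p_{FlexHub} = 27.2 + 0.2p_{IronWorks}.
The reaction-function slope is 0.2, so a 10-unit rise in p_{IronWorks} moves p_{FlexHub} by 0.2 × 10 = 2. FlexHub's best response rises — the actions are strategic complements.

2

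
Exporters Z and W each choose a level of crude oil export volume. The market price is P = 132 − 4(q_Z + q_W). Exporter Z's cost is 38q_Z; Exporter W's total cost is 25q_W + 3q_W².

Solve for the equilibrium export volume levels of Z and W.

9.25, 5

Exporter Z's profit: π = q_Z(132 − 4(q_Z + q_W)) − 38q_Z.
∂π/∂q_Z = 94 − 8q_Z − 4q_W = 0, so q_Z = 11.75 − 0.5q_W.
For W: ∂π/∂q_W = 107 − 14q_W − 4q_Z = 0 ⇒ q_W = 107/14 − (2/7)q_Z.
Substituting the second reaction function into the first: q_Z = 11.75 − 0.5(107/14 − (2/7)q_Z), which gives (6/7)q_Z = 111/14 ⇒ q_Z = 9.25.
Then q_W = 107/14 − (2/7)·9.25 = 5.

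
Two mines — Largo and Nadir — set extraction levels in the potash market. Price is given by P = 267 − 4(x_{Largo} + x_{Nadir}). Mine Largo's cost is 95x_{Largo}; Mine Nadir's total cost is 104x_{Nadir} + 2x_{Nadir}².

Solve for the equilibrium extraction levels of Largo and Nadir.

Mine Largo's profit: π = x_{Largo}(267 − 4(x_{Largo} + x_{Nadir})) − 95x_{Largo}.
∂π/∂x_{Largo} = 172 − 8x_{Largo} − 4x_{Nadir} = 0, so x_{Largo} = 21.5 − 0.5x_{Nadir}.
For Nadir: ∂π/∂x_{Nadir} = 163 − 12x_{Nadir} − 4x_{Largo} = 0 ⇒ x_{Nadir} = 163/12 − (1/3)x_{Largo}.
Plugging x_{Nadir} into Largo's best response: x_{Largo} = 21.5 − 0.5(163/12 − (1/3)x_{Largo}) ⇒ (5/6)x_{Largo} = 353/24, so x_{Largo} = 17.65.
Then x_{Nadir} = 163/12 − (1/3)·17.65 = 7.7.

17.65, 7.7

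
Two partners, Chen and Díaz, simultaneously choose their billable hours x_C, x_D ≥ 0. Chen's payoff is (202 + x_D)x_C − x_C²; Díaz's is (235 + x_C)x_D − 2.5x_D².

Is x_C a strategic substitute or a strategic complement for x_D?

strategic complements

Expanding Chen's payoff: 202x_C + x_Dx_C − x_C².
∂π/∂x_C = 202 + x_D − 2x_C = 0, so x_C = 101 + 0.5x_D.
The best-response slope dx_C/dx_D = 0.5 > 0: the reaction function is upward-sloping, so the choices are strategic complements.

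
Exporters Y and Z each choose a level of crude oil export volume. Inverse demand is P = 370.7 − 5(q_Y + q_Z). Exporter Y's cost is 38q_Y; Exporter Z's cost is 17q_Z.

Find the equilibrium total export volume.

45.76

Exporter Y's profit: π = q_Y(370.7 − 5(q_Y + q_Z)) − 38q_Y.
∂π/∂q_Y = 332.7 − 10q_Y − 5q_Z = 0, so q_Y = 33.27 − 0.5q_Z.
By the same steps for Z: q_Z = 35.37 − 0.5q_Y.
Substituting the second reaction function into the first: q_Y = 33.27 − 0.5(35.37 − 0.5q_Y), which gives 0.75q_Y = 15.585 ⇒ q_Y = 20.78.
Then q_Z = 35.37 − 0.5·20.78 = 24.98.
Total export volume: 20.78 + 24.98 = 45.76.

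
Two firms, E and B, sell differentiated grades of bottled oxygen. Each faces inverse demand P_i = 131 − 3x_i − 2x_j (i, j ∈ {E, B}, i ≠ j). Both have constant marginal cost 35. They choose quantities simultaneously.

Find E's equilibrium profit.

432

Firm E's profit: π = x_E(131 − 3x_E − 2x_B) − 35x_E.
∂π/∂x_E = 96 − 6x_E − 2x_B = 0 ⇒ x_E = 16 − (1/3)x_B.
Setting x_E = x_B in the reaction function: x_E = 16 − (1/3)x_E, so x_E = 16 / (4/3) = 12.
P_E = 131 − 3·12 − 2·12 = 71.
Profit = (71 − 35)·12 = 432.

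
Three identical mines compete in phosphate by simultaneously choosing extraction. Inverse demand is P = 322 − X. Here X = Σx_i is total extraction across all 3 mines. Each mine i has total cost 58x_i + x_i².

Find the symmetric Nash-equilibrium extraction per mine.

A representative mine's profit is π_i = x_i(322 − X) − 58x_i − x_i², with X = x_i + Σ_{j≠i} x_j.
First-order condition: 264 − 4x_i − Σ_{j≠i} x_j = 0.
Imposing symmetry (x_j = x for all j) turns Σ_{j≠i} x_j into 2x, so 264 = 6x and x = 44.

44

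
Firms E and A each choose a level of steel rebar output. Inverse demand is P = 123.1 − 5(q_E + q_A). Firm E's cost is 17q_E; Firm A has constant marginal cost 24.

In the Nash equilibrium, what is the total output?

13.68

Firm E's profit: π = q_E(123.1 − 5(q_E + q_A)) − 17q_E.
∂π/∂q_E = 106.1 − 10q_E − 5q_A = 0, so q_E = 10.61 − 0.5q_A.
By the same steps for A: q_A = 9.91 − 0.5q_E.
Substituting the second reaction function into the first: q_E = 10.61 − 0.5(9.91 − 0.5q_E), which gives 0.75q_E = 5.655 ⇒ q_E = 7.54.
Then q_A = 9.91 − 0.5·7.54 = 6.14.
Total output: 7.54 + 6.14 = 13.68.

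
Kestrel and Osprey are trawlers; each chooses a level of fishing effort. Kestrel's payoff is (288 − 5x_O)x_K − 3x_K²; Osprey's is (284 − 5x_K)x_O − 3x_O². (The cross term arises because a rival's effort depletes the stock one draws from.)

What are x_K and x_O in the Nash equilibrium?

Expanding Kestrel's payoff: 288x_K − 5x_Ox_K − 3x_K².
∂π/∂x_K = 288 − 5x_O − 6x_K = 0, so x_K = 48 − (5/6)x_O.
Likewise for Osprey: x_O = 142/3 − (5/6)x_K.
Plugging x_O into Kestrel's best response: x_K = 48 − (5/6)(142/3 − (5/6)x_K) ⇒ (11/36)x_K = 77/9, so x_K = 28.
Then x_O = 142/3 − (5/6)·28 = 24.

28, 24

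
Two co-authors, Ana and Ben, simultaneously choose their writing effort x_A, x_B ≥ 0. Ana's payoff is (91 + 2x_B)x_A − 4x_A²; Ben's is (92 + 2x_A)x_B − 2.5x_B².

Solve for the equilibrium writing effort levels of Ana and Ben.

17.75, 25.5

Expanding Ana's payoff: 91x_A + 2x_Bx_A − 4x_A².
∂π/∂x_A = 91 + 2x_B − 8x_A = 0, so x_A = 11.375 + 0.25x_B.
Likewise for Ben: x_B = 18.4 + 0.4x_A.
Substituting the second reaction function into the first: x_A = 11.375 + 0.25(18.4 + 0.4x_A), which gives 0.9x_A = 15.975 ⇒ x_A = 17.75.
Then x_B = 18.4 + 0.4·17.75 = 25.5.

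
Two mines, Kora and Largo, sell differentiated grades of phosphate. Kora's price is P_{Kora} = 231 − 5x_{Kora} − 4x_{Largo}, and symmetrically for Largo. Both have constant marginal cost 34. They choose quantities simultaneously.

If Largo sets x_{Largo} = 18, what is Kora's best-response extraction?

12.5

Mine Kora's profit: π = x_{Kora}(231 − 5x_{Kora} − 4x_{Largo}) − 34x_{Kora}.
∂π/∂x_{Kora} = 197 − 10x_{Kora} − 4x_{Largo} = 0 ⇒ x_{Kora} = 19.7 − 0.4x_{Largo}.
At x_{Largo} = 18: x_{Kora} = 19.7 − 0.4·18 = 12.5.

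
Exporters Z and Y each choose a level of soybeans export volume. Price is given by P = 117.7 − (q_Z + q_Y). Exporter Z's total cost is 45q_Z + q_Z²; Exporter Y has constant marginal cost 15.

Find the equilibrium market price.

Exporter Z's profit: π = q_Z(117.7 − (q_Z + q_Y)) − 45q_Z − q_Z².
∂π/∂q_Z = 72.7 − 4q_Z − q_Y = 0, so q_Z = 18.175 − 0.25q_Y.
For Y: ∂π/∂q_Y = 102.7 − 2q_Y − q_Z = 0 ⇒ q_Y = 51.35 − 0.5q_Z.
Plugging q_Y into Z's best response: q_Z = 18.175 − 0.25(51.35 − 0.5q_Z) ⇒ 0.875q_Z = 5.3375, so q_Z = 6.1.
Then q_Y = 51.35 − 0.5·6.1 = 48.3.
Equilibrium price: P = 117.7 − 54.4 = 63.3.

63.3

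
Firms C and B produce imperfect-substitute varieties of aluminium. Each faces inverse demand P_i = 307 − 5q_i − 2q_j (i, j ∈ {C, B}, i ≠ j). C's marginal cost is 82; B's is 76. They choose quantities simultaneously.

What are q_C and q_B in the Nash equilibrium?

Firm C's profit: π = q_C(307 − 5q_C − 2q_B) − 82q_C.
∂π/∂q_C = 225 − 10q_C − 2q_B = 0 ⇒ q_C = 22.5 − 0.2q_B.
Similarly q_B = 23.1 − 0.2q_C.
Solving the two reaction functions simultaneously: (1 − (−0.2)(−0.2))q_C = 22.5 − 0.2·23.1, so 0.96q_C = 17.88 and q_C = 18.625.
Then q_B = 23.1 − 0.2·18.625 = 19.375.

18.625, 19.375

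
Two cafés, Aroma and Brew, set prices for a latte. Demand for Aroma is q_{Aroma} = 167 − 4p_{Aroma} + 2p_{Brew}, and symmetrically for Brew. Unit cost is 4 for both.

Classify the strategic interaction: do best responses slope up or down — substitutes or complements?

strategic complements

Aroma's profit: π = (p_{Aroma} − 4)(167 − 4p_{Aroma} + 2p_{Brew}).
∂π/∂p_{Aroma} = 183 − 8p_{Aroma} + 2p_{Brew} = 0 ⇒ p_{Aroma} = 22.875 + 0.25p_{Brew}.
The best-response slope dp_{Aroma}/dp_{Brew} = 0.25 > 0: the reaction function is upward-sloping, so the choices are strategic complements.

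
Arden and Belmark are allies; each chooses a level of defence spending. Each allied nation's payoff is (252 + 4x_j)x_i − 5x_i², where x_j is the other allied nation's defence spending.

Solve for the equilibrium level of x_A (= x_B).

42

Arden's payoff is (252 + 4x_B)x_A − 5x_A².
∂π/∂x_A = 252 + 4x_B − 10x_A = 0, so x_A = 25.2 + 0.4x_B.
The game is symmetric, so in equilibrium x_B = x_A: the reaction function gives 0.6x_A = 25.2, hence x_A = 42.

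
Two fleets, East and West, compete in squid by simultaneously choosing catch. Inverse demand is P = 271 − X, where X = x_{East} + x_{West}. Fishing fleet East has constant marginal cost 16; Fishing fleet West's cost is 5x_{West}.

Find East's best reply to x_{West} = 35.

110

Fishing fleet East's profit: π = x_{East}(271 − (x_{East} + x_{West})) − 16x_{East}.
∂π/∂x_{East} = 255 − 2x_{East} − x_{West} = 0, so x_{East} = 127.5 − 0.5x_{West}.
At x_{West} = 35: x_{East} = 127.5 − 0.5·35 = 110.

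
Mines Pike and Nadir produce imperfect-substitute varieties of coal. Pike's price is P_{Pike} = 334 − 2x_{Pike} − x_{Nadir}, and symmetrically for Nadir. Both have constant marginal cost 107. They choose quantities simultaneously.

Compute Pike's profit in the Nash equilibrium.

Mine Pike's profit: π = x_{Pike}(334 − 2x_{Pike} − x_{Nadir}) − 107x_{Pike}.
∂π/∂x_{Pike} = 227 − 4x_{Pike} − x_{Nadir} = 0 ⇒ x_{Pike} = 56.75 − 0.25x_{Nadir}.
Setting x_{Pike} = x_{Nadir} in the reaction function: x_{Pike} = 56.75 − 0.25x_{Pike}, so x_{Pike} = 56.75 / 1.25 = 45.4.
P_{Pike} = 334 − 2·45.4 − 45.4 = 197.8.
Profit = (197.8 − 107)·45.4 = 4122.32.

4122.32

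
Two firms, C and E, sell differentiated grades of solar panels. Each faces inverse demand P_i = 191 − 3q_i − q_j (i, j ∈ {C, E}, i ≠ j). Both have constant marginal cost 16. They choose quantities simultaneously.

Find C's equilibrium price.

91

Firm C's profit: π = q_C(191 − 3q_C − q_E) − 16q_C.
∂π/∂q_C = 175 − 6q_C − q_E = 0 ⇒ q_C = 175/6 − (1/6)q_E.
The game is symmetric, so in equilibrium q_E = q_C: the reaction function gives (7/6)q_C = 175/6, hence q_C = 25.
P_C = 191 − 3·25 − 25 = 91.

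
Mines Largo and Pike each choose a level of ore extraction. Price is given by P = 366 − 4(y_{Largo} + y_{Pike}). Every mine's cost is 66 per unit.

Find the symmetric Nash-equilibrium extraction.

Mine Largo's profit: π = y_{Largo}(366 − 4(y_{Largo} + y_{Pike})) − 66y_{Largo}.
∂π/∂y_{Largo} = 300 − 8y_{Largo} − 4y_{Pike} = 0, so y_{Largo} = 37.5 − 0.5y_{Pike}.
Setting y_{Largo} = y_{Pike} in the reaction function: y_{Largo} = 37.5 − 0.5y_{Largo}, so y_{Largo} = 37.5 / 1.5 = 25.

25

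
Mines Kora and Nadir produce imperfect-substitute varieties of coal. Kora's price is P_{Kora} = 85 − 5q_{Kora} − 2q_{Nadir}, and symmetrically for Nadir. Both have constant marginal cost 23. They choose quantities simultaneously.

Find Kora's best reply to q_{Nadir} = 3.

Mine Kora's profit: π = q_{Kora}(85 − 5q_{Kora} − 2q_{Nadir}) − 23q_{Kora}.
∂π/∂q_{Kora} = 62 − 10q_{Kora} − 2q_{Nadir} = 0 ⇒ q_{Kora} = 6.2 − 0.2q_{Nadir}.
At q_{Nadir} = 3: q_{Kora} = 6.2 − 0.2·3 = 5.6.

5.6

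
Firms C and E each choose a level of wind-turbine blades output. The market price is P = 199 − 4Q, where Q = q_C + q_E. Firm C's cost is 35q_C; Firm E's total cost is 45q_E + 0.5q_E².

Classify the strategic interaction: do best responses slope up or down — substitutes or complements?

Firm C's profit: π = q_C(199 − 4(q_C + q_E)) − 35q_C.
∂π/∂q_C = 164 − 8q_C − 4q_E = 0, so q_C = 20.5 − 0.5q_E.
The best-response slope dq_C/dq_E = −0.5 < 0: the reaction function is downward-sloping, so the choices are strategic substitutes.

strategic substitutes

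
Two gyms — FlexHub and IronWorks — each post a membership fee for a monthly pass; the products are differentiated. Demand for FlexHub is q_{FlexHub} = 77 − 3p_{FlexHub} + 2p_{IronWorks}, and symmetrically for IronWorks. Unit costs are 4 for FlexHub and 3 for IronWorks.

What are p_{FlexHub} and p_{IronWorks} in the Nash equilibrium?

22.0625, 21.6875

FlexHub's profit: π = (p_{FlexHub} − 4)(77 − 3p_{FlexHub} + 2p_{IronWorks}).
∂π/∂p_{FlexHub} = 89 − 6p_{FlexHub} + 2p_{IronWorks} = 0 ⇒ p_{FlexHub} = 89/6 + (1/3)p_{IronWorks}.
Similarly p_{IronWorks} = 43/3 + (1/3)p_{FlexHub}.
Plugging p_{IronWorks} into FlexHub's best response: p_{FlexHub} = 89/6 + (1/3)(43/3 + (1/3)p_{FlexHub}) ⇒ (8/9)p_{FlexHub} = 353/18, so p_{FlexHub} = 22.0625.
Then p_{IronWorks} = 43/3 + (1/3)·22.0625 = 21.6875.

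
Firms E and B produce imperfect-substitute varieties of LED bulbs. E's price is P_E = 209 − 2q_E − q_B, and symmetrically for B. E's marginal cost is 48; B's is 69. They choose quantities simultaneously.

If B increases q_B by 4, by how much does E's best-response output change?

-1

Firm E's profit: π = q_E(209 − 2q_E − q_B) − 48q_E.
∂π/∂q_E = 161 − 4q_E − q_B = 0 ⇒ q_E = 40.25 − 0.25q_B.
The reaction-function slope is −0.25, so a 4-unit rise in q_B moves q_E by −0.25 × 4 = −1. E's best response falls — the actions are strategic substitutes.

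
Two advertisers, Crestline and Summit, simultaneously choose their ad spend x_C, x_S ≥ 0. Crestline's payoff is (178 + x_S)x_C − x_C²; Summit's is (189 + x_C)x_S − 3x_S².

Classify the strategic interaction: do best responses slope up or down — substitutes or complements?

strategic complements

Expanding Crestline's payoff: 178x_C + x_Sx_C − x_C².
∂π/∂x_C = 178 + x_S − 2x_C = 0, so x_C = 89 + 0.5x_S.
The best-response slope dx_C/dx_S = 0.5 > 0: the reaction function is upward-sloping, so the choices are strategic complements.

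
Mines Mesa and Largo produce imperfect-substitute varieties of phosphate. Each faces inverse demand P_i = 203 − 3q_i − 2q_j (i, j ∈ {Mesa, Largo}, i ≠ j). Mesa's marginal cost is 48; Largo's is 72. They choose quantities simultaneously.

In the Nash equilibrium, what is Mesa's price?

Mine Mesa's profit: π = q_{Mesa}(203 − 3q_{Mesa} − 2q_{Largo}) − 48q_{Mesa}.
∂π/∂q_{Mesa} = 155 − 6q_{Mesa} − 2q_{Largo} = 0 ⇒ q_{Mesa} = 155/6 − (1/3)q_{Largo}.
Similarly q_{Largo} = 131/6 − (1/3)q_{Mesa}.
Substituting the second reaction function into the first: q_{Mesa} = 155/6 − (1/3)(131/6 − (1/3)q_{Mesa}), which gives (8/9)q_{Mesa} = 167/9 ⇒ q_{Mesa} = 20.875.
Then q_{Largo} = 131/6 − (1/3)·20.875 = 14.875.
P_{Mesa} = 203 − 3·20.875 − 2·14.875 = 110.625.

110.625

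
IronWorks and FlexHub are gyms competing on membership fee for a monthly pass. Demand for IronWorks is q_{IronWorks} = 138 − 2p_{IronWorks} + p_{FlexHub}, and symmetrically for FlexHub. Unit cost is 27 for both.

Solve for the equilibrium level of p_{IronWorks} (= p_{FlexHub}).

IronWorks's profit: π = (p_{IronWorks} − 27)(138 − 2p_{IronWorks} + p_{FlexHub}).
∂π/∂p_{IronWorks} = 192 − 4p_{IronWorks} + p_{FlexHub} = 0 ⇒ p_{IronWorks} = 48 + 0.25p_{FlexHub}.
Setting p_{IronWorks} = p_{FlexHub} in the reaction function: p_{IronWorks} = 48 + 0.25p_{IronWorks}, so p_{IronWorks} = 48 / 0.75 = 64.

64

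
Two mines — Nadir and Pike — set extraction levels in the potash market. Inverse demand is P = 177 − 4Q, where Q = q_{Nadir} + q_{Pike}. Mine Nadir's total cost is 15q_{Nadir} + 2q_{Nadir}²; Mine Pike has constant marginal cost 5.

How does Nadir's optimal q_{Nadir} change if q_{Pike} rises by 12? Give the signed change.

-4

Mine Nadir's profit: π = q_{Nadir}(177 − 4(q_{Nadir} + q_{Pike})) − 15q_{Nadir} − 2q_{Nadir}².
∂π/∂q_{Nadir} = 162 − 12q_{Nadir} − 4q_{Pike} = 0, so q_{Nadir} = 13.5 − (1/3)q_{Pike}.
The reaction-function slope is −1/3, so a 12-unit rise in q_{Pike} moves q_{Nadir} by −1/3 × 12 = −4. Nadir's best response falls — the actions are strategic substitutes.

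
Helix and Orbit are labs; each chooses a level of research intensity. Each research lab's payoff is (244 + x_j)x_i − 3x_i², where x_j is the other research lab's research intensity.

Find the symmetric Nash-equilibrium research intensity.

Helix's payoff is (244 + x_O)x_H − 3x_H².
∂π/∂x_H = 244 + x_O − 6x_H = 0, so x_H = 122/3 + (1/6)x_O.
Setting x_H = x_O in the reaction function: x_H = 122/3 + (1/6)x_H, so x_H = (122/3) / (5/6) = 48.8.

48.8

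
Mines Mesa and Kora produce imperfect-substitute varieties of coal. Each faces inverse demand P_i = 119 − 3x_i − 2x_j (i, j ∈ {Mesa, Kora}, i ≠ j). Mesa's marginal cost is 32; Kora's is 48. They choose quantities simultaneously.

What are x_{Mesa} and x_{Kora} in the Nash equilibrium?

11.875, 7.875

Mine Mesa's profit: π = x_{Mesa}(119 − 3x_{Mesa} − 2x_{Kora}) − 32x_{Mesa}.
∂π/∂x_{Mesa} = 87 − 6x_{Mesa} − 2x_{Kora} = 0 ⇒ x_{Mesa} = 14.5 − (1/3)x_{Kora}.
Similarly x_{Kora} = 71/6 − (1/3)x_{Mesa}.
Solving the two reaction functions simultaneously: (1 − (−1/3)(−1/3))x_{Mesa} = 14.5 − (1/3)·(71/6), so (8/9)x_{Mesa} = 95/9 and x_{Mesa} = 11.875.
Then x_{Kora} = 71/6 − (1/3)·11.875 = 7.875.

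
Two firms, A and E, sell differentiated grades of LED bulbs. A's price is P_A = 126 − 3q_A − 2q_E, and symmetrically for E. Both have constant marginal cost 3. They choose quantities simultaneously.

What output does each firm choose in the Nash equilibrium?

15.375

Firm A's profit: π = q_A(126 − 3q_A − 2q_E) − 3q_A.
∂π/∂q_A = 123 − 6q_A − 2q_E = 0 ⇒ q_A = 20.5 − (1/3)q_E.
By symmetry q_E = q_A; substituting into the reaction function, (4/3)q_A = 20.5 and q_A = 15.375.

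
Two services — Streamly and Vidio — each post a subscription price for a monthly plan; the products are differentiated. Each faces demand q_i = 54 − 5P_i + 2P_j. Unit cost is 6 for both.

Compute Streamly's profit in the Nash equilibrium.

Streamly's profit: π = (P_{Streamly} − 6)(54 − 5P_{Streamly} + 2P_{Vidio}).
∂π/∂P_{Streamly} = 84 − 10P_{Streamly} + 2P_{Vidio} = 0 ⇒ P_{Streamly} = 8.4 + 0.2P_{Vidio}.
By symmetry P_{Vidio} = P_{Streamly}; substituting into the reaction function, 0.8P_{Streamly} = 8.4 and P_{Streamly} = 10.5.
q_{Streamly} = 54 − 5·10.5 + 2·10.5 = 22.5.
Profit = (10.5 − 6)·22.5 = 101.25.

101.25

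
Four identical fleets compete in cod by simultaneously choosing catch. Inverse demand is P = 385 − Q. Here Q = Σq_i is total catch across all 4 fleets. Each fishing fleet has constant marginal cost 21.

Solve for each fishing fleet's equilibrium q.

A representative fishing fleet's profit is π_i = q_i(385 − Q) − 21q_i, with Q = q_i + Σ_{j≠i} q_j.
First-order condition: 364 − 2q_i − Σ_{j≠i} q_j = 0.
With identical fishing fleets, set every q_j = q: then 364 − 2q − 3q = 0, i.e. q = 364/5 = 72.8.

72.8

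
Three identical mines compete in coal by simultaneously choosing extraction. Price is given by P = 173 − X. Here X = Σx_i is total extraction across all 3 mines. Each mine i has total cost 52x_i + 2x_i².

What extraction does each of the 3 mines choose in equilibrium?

A representative mine's profit is π_i = x_i(173 − X) − 52x_i − 2x_i², with X = x_i + Σ_{j≠i} x_j.
First-order condition: 121 − 6x_i − Σ_{j≠i} x_j = 0.
In a symmetric equilibrium every mine chooses the same x, so Σ_{j≠i} x_j = 2x. The condition becomes 121 − 8x = 0, giving x = 121/8 = 15.125.

15.125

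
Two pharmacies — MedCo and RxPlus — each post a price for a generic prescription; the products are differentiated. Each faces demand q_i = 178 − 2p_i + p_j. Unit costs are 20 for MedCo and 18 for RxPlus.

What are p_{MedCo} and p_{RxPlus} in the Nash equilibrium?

MedCo's profit: π = (p_{MedCo} − 20)(178 − 2p_{MedCo} + p_{RxPlus}).
∂π/∂p_{MedCo} = 218 − 4p_{MedCo} + p_{RxPlus} = 0 ⇒ p_{MedCo} = 54.5 + 0.25p_{RxPlus}.
Similarly p_{RxPlus} = 53.5 + 0.25p_{MedCo}.
Solving the two reaction functions simultaneously: (1 − (0.25)(0.25))p_{MedCo} = 54.5 + 0.25·53.5, so 0.9375p_{MedCo} = 67.875 and p_{MedCo} = 72.4.
Then p_{RxPlus} = 53.5 + 0.25·72.4 = 71.6.

72.4, 71.6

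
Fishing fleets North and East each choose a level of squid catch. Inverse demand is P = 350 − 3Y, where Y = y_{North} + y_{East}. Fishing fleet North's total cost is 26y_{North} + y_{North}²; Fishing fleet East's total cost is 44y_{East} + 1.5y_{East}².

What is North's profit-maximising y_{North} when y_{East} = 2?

Fishing fleet North's profit: π = y_{North}(350 − 3(y_{North} + y_{East})) − 26y_{North} − y_{North}².
∂π/∂y_{North} = 324 − 8y_{North} − 3y_{East} = 0, so y_{North} = 40.5 − 0.375y_{East}.
At y_{East} = 2: y_{North} = 40.5 − 0.375·2 = 39.75.

39.75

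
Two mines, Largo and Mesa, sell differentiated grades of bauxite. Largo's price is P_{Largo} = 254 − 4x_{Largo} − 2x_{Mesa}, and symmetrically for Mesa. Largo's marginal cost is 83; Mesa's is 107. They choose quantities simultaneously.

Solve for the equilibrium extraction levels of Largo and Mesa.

17.9, 13.9

Mine Largo's profit: π = x_{Largo}(254 − 4x_{Largo} − 2x_{Mesa}) − 83x_{Largo}.
∂π/∂x_{Largo} = 171 − 8x_{Largo} − 2x_{Mesa} = 0 ⇒ x_{Largo} = 21.375 − 0.25x_{Mesa}.
Similarly x_{Mesa} = 18.375 − 0.25x_{Largo}.
Plugging x_{Mesa} into Largo's best response: x_{Largo} = 21.375 − 0.25(18.375 − 0.25x_{Largo}) ⇒ 0.9375x_{Largo} = 537/32, so x_{Largo} = 17.9.
Then x_{Mesa} = 18.375 − 0.25·17.9 = 13.9.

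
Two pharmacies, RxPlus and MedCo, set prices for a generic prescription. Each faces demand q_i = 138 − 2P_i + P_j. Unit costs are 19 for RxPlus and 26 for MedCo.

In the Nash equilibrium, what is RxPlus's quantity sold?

RxPlus's profit: π = (P_{RxPlus} − 19)(138 − 2P_{RxPlus} + P_{MedCo}).
∂π/∂P_{RxPlus} = 176 − 4P_{RxPlus} + P_{MedCo} = 0 ⇒ P_{RxPlus} = 44 + 0.25P_{MedCo}.
Similarly P_{MedCo} = 47.5 + 0.25P_{RxPlus}.
Solving the two reaction functions simultaneously: (1 − (0.25)(0.25))P_{RxPlus} = 44 + 0.25·47.5, so 0.9375P_{RxPlus} = 55.875 and P_{RxPlus} = 59.6.
Then P_{MedCo} = 47.5 + 0.25·59.6 = 62.4.
q_{RxPlus} = 138 − 2·59.6 + 62.4 = 81.2.

81.2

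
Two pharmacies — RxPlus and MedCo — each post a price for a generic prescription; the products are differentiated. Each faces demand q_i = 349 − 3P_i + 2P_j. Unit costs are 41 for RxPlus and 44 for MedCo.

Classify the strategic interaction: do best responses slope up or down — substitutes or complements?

RxPlus's profit: π = (P_{RxPlus} − 41)(349 − 3P_{RxPlus} + 2P_{MedCo}).
∂π/∂P_{RxPlus} = 472 − 6P_{RxPlus} + 2P_{MedCo} = 0 ⇒ P_{RxPlus} = 236/3 + (1/3)P_{MedCo}.
The best-response slope dP_{RxPlus}/dP_{MedCo} = 1/3 > 0: the reaction function is upward-sloping, so the choices are strategic complements.

strategic complements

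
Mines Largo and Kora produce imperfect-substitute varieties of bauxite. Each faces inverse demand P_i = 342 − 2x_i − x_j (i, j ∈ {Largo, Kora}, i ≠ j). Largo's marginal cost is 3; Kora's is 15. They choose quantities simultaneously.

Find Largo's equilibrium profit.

Mine Largo's profit: π = x_{Largo}(342 − 2x_{Largo} − x_{Kora}) − 3x_{Largo}.
∂π/∂x_{Largo} = 339 − 4x_{Largo} − x_{Kora} = 0 ⇒ x_{Largo} = 84.75 − 0.25x_{Kora}.
Similarly x_{Kora} = 81.75 − 0.25x_{Largo}.
Plugging x_{Kora} into Largo's best response: x_{Largo} = 84.75 − 0.25(81.75 − 0.25x_{Largo}) ⇒ 0.9375x_{Largo} = 64.3125, so x_{Largo} = 68.6.
Then x_{Kora} = 81.75 − 0.25·68.6 = 64.6.
P_{Largo} = 342 − 2·68.6 − 64.6 = 140.2.
Profit = (140.2 − 3)·68.6 = 9411.92.

9411.92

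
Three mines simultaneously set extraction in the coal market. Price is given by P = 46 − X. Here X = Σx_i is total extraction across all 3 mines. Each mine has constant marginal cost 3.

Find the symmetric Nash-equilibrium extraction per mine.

10.75

A representative mine's profit is π_i = x_i(46 − X) − 3x_i, with X = x_i + Σ_{j≠i} x_j.
First-order condition: 43 − 2x_i − Σ_{j≠i} x_j = 0.
Imposing symmetry (x_j = x for all j) turns Σ_{j≠i} x_j into 2x, so 43 = 4x and x = 10.75.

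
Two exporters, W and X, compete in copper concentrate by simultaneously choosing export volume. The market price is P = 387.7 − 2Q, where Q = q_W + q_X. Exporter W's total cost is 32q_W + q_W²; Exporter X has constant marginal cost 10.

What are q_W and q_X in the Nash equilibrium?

Exporter W's profit: π = q_W(387.7 − 2(q_W + q_X)) − 32q_W − q_W².
∂π/∂q_W = 355.7 − 6q_W − 2q_X = 0, so q_W = 3557/60 − (1/3)q_X.
For X: ∂π/∂q_X = 377.7 − 4q_X − 2q_W = 0 ⇒ q_X = 94.425 − 0.5q_W.
Solving the two reaction functions simultaneously: (1 − (−1/3)(−0.5))q_W = 3557/60 − (1/3)·94.425, so (5/6)q_W = 3337/120 and q_W = 33.37.
Then q_X = 94.425 − 0.5·33.37 = 77.74.

33.37, 77.74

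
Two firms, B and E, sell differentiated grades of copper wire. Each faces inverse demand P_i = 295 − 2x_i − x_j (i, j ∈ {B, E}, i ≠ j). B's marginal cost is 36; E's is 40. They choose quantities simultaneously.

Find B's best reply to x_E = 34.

Firm B's profit: π = x_B(295 − 2x_B − x_E) − 36x_B.
∂π/∂x_B = 259 − 4x_B − x_E = 0 ⇒ x_B = 64.75 − 0.25x_E.
At x_E = 34: x_B = 64.75 − 0.25·34 = 56.25.

56.25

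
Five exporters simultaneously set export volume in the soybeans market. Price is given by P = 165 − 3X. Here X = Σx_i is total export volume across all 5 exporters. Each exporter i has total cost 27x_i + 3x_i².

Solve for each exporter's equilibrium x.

A representative exporter's profit is π_i = x_i(165 − 3X) − 27x_i − 3x_i², with X = x_i + Σ_{j≠i} x_j.
First-order condition: 138 − 12x_i − 3Σ_{j≠i} x_j = 0.
Imposing symmetry (x_j = x for all j) turns Σ_{j≠i} x_j into 4x, so 138 = 24x and x = 5.75.

5.75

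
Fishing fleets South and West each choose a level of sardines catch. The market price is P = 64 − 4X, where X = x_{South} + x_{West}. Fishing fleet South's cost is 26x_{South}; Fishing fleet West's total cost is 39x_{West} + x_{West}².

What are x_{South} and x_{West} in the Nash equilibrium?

Fishing fleet South's profit: π = x_{South}(64 − 4(x_{South} + x_{West})) − 26x_{South}.
∂π/∂x_{South} = 38 − 8x_{South} − 4x_{West} = 0, so x_{South} = 4.75 − 0.5x_{West}.
For West: ∂π/∂x_{West} = 25 − 10x_{West} − 4x_{South} = 0 ⇒ x_{West} = 2.5 − 0.4x_{South}.
Plugging x_{West} into South's best response: x_{South} = 4.75 − 0.5(2.5 − 0.4x_{South}) ⇒ 0.8x_{South} = 3.5, so x_{South} = 4.375.
Then x_{West} = 2.5 − 0.4·4.375 = 0.75.

4.375, 0.75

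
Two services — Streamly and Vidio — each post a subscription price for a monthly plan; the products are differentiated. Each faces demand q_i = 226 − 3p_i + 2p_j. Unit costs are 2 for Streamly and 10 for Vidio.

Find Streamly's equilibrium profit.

9918.75

Streamly's profit: π = (p_{Streamly} − 2)(226 − 3p_{Streamly} + 2p_{Vidio}).
∂π/∂p_{Streamly} = 232 − 6p_{Streamly} + 2p_{Vidio} = 0 ⇒ p_{Streamly} = 116/3 + (1/3)p_{Vidio}.
Similarly p_{Vidio} = 128/3 + (1/3)p_{Streamly}.
Solving the two reaction functions simultaneously: (1 − (1/3)(1/3))p_{Streamly} = 116/3 + (1/3)·(128/3), so (8/9)p_{Streamly} = 476/9 and p_{Streamly} = 59.5.
Then p_{Vidio} = 128/3 + (1/3)·59.5 = 62.5.
q_{Streamly} = 226 − 3·59.5 + 2·62.5 = 172.5.
Profit = (59.5 − 2)·172.5 = 9918.75.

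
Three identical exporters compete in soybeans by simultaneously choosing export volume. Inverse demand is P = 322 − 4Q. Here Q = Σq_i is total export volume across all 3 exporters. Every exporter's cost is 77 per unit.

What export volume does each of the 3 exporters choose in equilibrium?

A representative exporter's profit is π_i = q_i(322 − 4Q) − 77q_i, with Q = q_i + Σ_{j≠i} q_j.
First-order condition: 245 − 8q_i − 4Σ_{j≠i} q_j = 0.
Imposing symmetry (q_j = q for all j) turns Σ_{j≠i} q_j into 2q, so 245 = 16q and q = 15.3125.

15.3125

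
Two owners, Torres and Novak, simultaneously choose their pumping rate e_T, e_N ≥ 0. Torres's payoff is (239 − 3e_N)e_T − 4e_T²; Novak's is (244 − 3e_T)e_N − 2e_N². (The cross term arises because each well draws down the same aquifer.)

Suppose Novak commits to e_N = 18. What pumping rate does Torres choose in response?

Expanding Torres's payoff: 239e_T − 3e_Ne_T − 4e_T².
∂π/∂e_T = 239 − 3e_N − 8e_T = 0, so e_T = 29.875 − 0.375e_N.
At e_N = 18: e_T = 29.875 − 0.375·18 = 23.125.

23.125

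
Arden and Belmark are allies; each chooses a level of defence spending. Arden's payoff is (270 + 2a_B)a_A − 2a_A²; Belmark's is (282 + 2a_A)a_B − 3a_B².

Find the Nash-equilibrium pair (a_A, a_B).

Expanding Arden's payoff: 270a_A + 2a_Ba_A − 2a_A².
∂π/∂a_A = 270 + 2a_B − 4a_A = 0, so a_A = 67.5 + 0.5a_B.
Likewise for Belmark: a_B = 47 + (1/3)a_A.
Plugging a_B into Arden's best response: a_A = 67.5 + 0.5(47 + (1/3)a_A) ⇒ (5/6)a_A = 91, so a_A = 109.2.
Then a_B = 47 + (1/3)·109.2 = 83.4.

109.2, 83.4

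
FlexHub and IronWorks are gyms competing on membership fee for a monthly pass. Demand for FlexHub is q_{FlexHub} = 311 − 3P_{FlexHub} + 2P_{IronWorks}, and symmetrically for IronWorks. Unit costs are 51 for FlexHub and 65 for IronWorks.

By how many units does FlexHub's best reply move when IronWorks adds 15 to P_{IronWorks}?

5

FlexHub's profit: π = (P_{FlexHub} − 51)(311 − 3P_{FlexHub} + 2P_{IronWorks}).
∂π/∂P_{FlexHub} = 464 − 6P_{FlexHub} + 2P_{IronWorks} = 0 ⇒ P_{FlexHub} = 232/3 + (1/3)P_{IronWorks}.
The reaction-function slope is 1/3, so a 15-unit rise in P_{IronWorks} moves P_{FlexHub} by 1/3 × 15 = 5. FlexHub's best response rises — the actions are strategic complements.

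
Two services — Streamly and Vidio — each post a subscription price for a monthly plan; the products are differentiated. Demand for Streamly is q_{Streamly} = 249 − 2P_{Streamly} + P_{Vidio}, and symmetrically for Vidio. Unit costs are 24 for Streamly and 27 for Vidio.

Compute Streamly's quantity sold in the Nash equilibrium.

150.8

Streamly's profit: π = (P_{Streamly} − 24)(249 − 2P_{Streamly} + P_{Vidio}).
∂π/∂P_{Streamly} = 297 − 4P_{Streamly} + P_{Vidio} = 0 ⇒ P_{Streamly} = 74.25 + 0.25P_{Vidio}.
Similarly P_{Vidio} = 75.75 + 0.25P_{Streamly}.
Solving the two reaction functions simultaneously: (1 − (0.25)(0.25))P_{Streamly} = 74.25 + 0.25·75.75, so 0.9375P_{Streamly} = 93.1875 and P_{Streamly} = 99.4.
Then P_{Vidio} = 75.75 + 0.25·99.4 = 100.6.
q_{Streamly} = 249 − 2·99.4 + 100.6 = 150.8.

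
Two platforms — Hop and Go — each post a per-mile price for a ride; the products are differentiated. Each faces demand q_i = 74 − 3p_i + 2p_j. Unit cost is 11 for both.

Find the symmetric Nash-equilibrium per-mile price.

26.75

Hop's profit: π = (p_{Hop} − 11)(74 − 3p_{Hop} + 2p_{Go}).
∂π/∂p_{Hop} = 107 − 6p_{Hop} + 2p_{Go} = 0 ⇒ p_{Hop} = 107/6 + (1/3)p_{Go}.
Setting p_{Hop} = p_{Go} in the reaction function: p_{Hop} = 107/6 + (1/3)p_{Hop}, so p_{Hop} = (107/6) / (2/3) = 26.75.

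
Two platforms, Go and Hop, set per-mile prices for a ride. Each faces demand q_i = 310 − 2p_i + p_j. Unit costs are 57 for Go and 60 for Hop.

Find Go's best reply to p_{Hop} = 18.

110.5

Go's profit: π = (p_{Go} − 57)(310 − 2p_{Go} + p_{Hop}).
∂π/∂p_{Go} = 424 − 4p_{Go} + p_{Hop} = 0 ⇒ p_{Go} = 106 + 0.25p_{Hop}.
At p_{Hop} = 18: p_{Go} = 106 + 0.25·18 = 110.5.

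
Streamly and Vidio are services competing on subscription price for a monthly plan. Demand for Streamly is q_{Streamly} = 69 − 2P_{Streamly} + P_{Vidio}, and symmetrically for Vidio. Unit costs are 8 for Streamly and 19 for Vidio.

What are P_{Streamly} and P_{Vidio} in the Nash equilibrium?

Streamly's profit: π = (P_{Streamly} − 8)(69 − 2P_{Streamly} + P_{Vidio}).
∂π/∂P_{Streamly} = 85 − 4P_{Streamly} + P_{Vidio} = 0 ⇒ P_{Streamly} = 21.25 + 0.25P_{Vidio}.
Similarly P_{Vidio} = 26.75 + 0.25P_{Streamly}.
Solving the two reaction functions simultaneously: (1 − (0.25)(0.25))P_{Streamly} = 21.25 + 0.25·26.75, so 0.9375P_{Streamly} = 27.9375 and P_{Streamly} = 29.8.
Then P_{Vidio} = 26.75 + 0.25·29.8 = 34.2.

29.8, 34.2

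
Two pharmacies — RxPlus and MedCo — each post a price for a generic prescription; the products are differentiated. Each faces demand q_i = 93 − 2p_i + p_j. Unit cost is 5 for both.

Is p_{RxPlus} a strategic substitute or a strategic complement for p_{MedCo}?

strategic complements

RxPlus's profit: π = (p_{RxPlus} − 5)(93 − 2p_{RxPlus} + p_{MedCo}).
∂π/∂p_{RxPlus} = 103 − 4p_{RxPlus} + p_{MedCo} = 0 ⇒ p_{RxPlus} = 25.75 + 0.25p_{MedCo}.
The best-response slope dp_{RxPlus}/dp_{MedCo} = 0.25 > 0: the reaction function is upward-sloping, so the choices are strategic complements.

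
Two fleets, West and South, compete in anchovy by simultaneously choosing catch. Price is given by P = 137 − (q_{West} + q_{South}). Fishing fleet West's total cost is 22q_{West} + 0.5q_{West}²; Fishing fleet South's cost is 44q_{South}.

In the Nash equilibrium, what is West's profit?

1126.14

Fishing fleet West's profit: π = q_{West}(137 − (q_{West} + q_{South})) − 22q_{West} − 0.5q_{West}².
∂π/∂q_{West} = 115 − 3q_{West} − q_{South} = 0, so q_{West} = 115/3 − (1/3)q_{South}.
For South: ∂π/∂q_{South} = 93 − 2q_{South} − q_{West} = 0 ⇒ q_{South} = 46.5 − 0.5q_{West}.
Plugging q_{South} into West's best response: q_{West} = 115/3 − (1/3)(46.5 − 0.5q_{West}) ⇒ (5/6)q_{West} = 137/6, so q_{West} = 27.4.
Then q_{South} = 46.5 − 0.5·27.4 = 32.8.
Price P = 137 − 60.2 = 76.8.
West's profit: (76.8 − 22)·27.4 − 0.5(27.4)² = 1126.14.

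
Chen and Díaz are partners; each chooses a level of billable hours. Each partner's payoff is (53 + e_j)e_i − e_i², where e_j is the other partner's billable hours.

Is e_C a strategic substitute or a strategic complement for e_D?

strategic complements

Chen's payoff is (53 + e_D)e_C − e_C².
∂π/∂e_C = 53 + e_D − 2e_C = 0, so e_C = 26.5 + 0.5e_D.
The best-response slope de_C/de_D = 0.5 > 0: the reaction function is upward-sloping, so the choices are strategic complements.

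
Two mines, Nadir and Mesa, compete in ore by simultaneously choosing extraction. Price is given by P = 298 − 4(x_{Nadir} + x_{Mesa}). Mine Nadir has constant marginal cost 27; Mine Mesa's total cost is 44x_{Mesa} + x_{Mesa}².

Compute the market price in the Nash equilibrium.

132.875

Mine Nadir's profit: π = x_{Nadir}(298 − 4(x_{Nadir} + x_{Mesa})) − 27x_{Nadir}.
∂π/∂x_{Nadir} = 271 − 8x_{Nadir} − 4x_{Mesa} = 0, so x_{Nadir} = 33.875 − 0.5x_{Mesa}.
For Mesa: ∂π/∂x_{Mesa} = 254 − 10x_{Mesa} − 4x_{Nadir} = 0 ⇒ x_{Mesa} = 25.4 − 0.4x_{Nadir}.
Substituting the second reaction function into the first: x_{Nadir} = 33.875 − 0.5(25.4 − 0.4x_{Nadir}), which gives 0.8x_{Nadir} = 21.175 ⇒ x_{Nadir} = 847/32.
Then x_{Mesa} = 25.4 − 0.4·(847/32) = 14.8125.
Equilibrium price: P = 298 − 4·(1321/32) = 132.875.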